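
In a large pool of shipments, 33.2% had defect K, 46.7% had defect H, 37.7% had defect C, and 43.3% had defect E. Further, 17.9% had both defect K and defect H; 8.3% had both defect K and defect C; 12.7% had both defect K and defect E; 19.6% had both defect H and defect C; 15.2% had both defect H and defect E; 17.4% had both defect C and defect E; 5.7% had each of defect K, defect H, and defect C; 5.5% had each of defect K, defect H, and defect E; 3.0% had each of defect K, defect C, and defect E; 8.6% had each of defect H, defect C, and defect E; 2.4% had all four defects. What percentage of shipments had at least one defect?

90.2%

P(union) = 33.2 + 46.7 + 37.7 + 43.3 − 17.9 − 8.3 − 12.7 − 19.6 − 15.2 − 17.4 + 5.7 + 5.5 + 3.0 + 8.6 − 2.4 = 90.2%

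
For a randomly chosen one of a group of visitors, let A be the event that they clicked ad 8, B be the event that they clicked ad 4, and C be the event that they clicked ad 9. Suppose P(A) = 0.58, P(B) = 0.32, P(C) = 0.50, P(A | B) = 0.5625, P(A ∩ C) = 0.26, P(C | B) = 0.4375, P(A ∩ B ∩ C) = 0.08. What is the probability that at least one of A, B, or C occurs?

0.90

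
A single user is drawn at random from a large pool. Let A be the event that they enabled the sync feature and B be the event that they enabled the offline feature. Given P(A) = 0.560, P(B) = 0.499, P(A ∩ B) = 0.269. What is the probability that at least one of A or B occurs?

0.790

Using inclusion–exclusion:
P(A ∪ B) = 0.560 + 0.499 − 0.269 = 0.790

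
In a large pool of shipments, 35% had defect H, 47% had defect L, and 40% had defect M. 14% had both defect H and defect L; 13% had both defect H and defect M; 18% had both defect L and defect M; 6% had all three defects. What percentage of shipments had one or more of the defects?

83%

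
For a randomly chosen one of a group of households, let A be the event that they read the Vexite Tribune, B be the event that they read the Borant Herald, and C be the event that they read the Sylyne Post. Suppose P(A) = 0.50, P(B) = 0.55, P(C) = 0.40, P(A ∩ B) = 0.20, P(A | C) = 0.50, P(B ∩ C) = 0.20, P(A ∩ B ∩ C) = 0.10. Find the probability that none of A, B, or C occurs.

0.05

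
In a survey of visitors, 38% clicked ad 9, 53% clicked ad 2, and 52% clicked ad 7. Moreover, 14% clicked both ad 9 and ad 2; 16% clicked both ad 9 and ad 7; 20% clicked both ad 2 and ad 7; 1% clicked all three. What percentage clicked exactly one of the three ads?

Using the inclusion–exclusion count for exactly one event:
P(exactly one) = 38 + 53 + 52 − 2·14 − 2·16 − 2·20 + 3·1 = 46%

46%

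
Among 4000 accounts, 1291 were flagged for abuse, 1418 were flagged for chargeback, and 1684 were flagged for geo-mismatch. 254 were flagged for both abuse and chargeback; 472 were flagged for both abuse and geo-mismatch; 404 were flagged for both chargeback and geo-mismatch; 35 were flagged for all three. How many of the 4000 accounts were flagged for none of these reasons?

Inclusion–exclusion gives
|at least one| = 1291 + 1418 + 1684 − 254 − 472 − 404 + 35 = 3298
None: 4000 − 3298 = 702

702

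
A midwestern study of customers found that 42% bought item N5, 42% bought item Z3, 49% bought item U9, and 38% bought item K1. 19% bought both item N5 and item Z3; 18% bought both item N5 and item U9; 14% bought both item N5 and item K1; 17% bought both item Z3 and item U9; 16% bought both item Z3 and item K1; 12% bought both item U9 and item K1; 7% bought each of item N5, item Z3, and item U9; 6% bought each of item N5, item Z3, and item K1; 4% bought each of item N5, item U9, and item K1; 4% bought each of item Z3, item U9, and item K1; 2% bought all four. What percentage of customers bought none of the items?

By inclusion–exclusion:
P(union) = 42 + 42 + 49 + 38 − 19 − 18 − 14 − 17 − 16 − 12 + 7 + 6 + 4 + 4 − 2 = 94%
P(none) = 100% − 94% = 6%

6%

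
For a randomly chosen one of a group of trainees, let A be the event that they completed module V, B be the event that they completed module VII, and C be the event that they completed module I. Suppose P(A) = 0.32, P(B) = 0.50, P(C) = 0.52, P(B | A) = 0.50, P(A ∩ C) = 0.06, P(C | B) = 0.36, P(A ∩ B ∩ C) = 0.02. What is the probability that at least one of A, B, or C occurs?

P(A ∩ B) = P(A)·P(B|A) = 0.32 × 0.50 = 0.16
P(B ∩ C) = P(B)·P(C|B) = 0.50 × 0.36 = 0.18
Apply inclusion-exclusion:
P(A ∪ B ∪ C) = 0.32 + 0.50 + 0.52 − 0.16 − 0.06 − 0.18 + 0.02 = 0.96

0.96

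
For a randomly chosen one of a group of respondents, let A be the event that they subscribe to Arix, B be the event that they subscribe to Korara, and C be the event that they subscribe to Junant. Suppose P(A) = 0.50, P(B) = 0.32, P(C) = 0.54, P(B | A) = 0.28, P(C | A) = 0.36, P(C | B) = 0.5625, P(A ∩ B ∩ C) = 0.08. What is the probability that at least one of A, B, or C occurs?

P(A ∩ B) = P(A)·P(B|A) = 0.50 × 0.28 = 0.14
P(A ∩ C) = P(A)·P(C|A) = 0.50 × 0.36 = 0.18
P(B ∩ C) = P(B)·P(C|B) = 0.32 × 0.5625 = 0.18
Using inclusion–exclusion:
P(A ∪ B ∪ C) = 0.50 + 0.32 + 0.54 − 0.14 − 0.18 − 0.18 + 0.08 = 0.94

0.94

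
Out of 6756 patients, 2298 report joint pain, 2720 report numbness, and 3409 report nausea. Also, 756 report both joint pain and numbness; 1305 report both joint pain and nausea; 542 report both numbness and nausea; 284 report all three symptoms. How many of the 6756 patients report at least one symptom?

|at least one| = 2298 + 2720 + 3409 − 756 − 1305 − 542 + 284 = 6108

6108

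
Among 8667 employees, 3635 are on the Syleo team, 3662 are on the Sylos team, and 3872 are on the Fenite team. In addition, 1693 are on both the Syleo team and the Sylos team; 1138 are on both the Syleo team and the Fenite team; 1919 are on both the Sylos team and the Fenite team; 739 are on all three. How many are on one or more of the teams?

7158

|at least one| = 3635 + 3662 + 3872 − 1693 − 1138 − 1919 + 739 = 7158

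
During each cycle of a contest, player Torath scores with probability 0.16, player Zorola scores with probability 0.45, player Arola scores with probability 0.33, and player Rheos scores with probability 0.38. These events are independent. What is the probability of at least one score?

0.8080852

Since the events are independent, P(none) is the product of the individual non-occurrence probabilities.
P(none) = (1 − 0.16) × (1 − 0.45) × (1 − 0.33) × (1 − 0.38) = 0.84 × 0.55 × 0.67 × 0.62 = 0.1919148
P(at least one) = 1 − 0.1919148 = 0.8080852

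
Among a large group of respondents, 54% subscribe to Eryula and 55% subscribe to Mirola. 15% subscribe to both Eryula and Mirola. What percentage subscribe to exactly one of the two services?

79%

By inclusion–exclusion (exactly-one form):
P(exactly one) = 54 + 55 − 2·15 = 79%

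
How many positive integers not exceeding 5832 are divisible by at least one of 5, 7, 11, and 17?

2411

1166 + 833 + 530 + 343 − 166 − 106 − 68 − 75 − 49 − 31 + 15 + 9 + 6 + 4 − 0 = 2411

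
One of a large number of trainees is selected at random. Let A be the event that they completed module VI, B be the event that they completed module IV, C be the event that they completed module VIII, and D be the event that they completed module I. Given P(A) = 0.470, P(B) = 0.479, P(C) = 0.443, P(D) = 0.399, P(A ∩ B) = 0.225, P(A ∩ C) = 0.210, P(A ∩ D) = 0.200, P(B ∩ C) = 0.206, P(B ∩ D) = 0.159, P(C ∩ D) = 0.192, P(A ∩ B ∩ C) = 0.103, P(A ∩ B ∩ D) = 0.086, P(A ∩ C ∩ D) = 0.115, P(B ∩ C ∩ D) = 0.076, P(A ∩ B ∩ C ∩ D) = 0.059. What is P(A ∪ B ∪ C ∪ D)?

P(A ∪ B ∪ C ∪ D) = 0.470 + 0.479 + 0.443 + 0.399 − 0.225 − 0.210 − 0.200 − 0.206 − 0.159 − 0.192 + 0.103 + 0.086 + 0.115 + 0.076 − 0.059 = 0.920

0.920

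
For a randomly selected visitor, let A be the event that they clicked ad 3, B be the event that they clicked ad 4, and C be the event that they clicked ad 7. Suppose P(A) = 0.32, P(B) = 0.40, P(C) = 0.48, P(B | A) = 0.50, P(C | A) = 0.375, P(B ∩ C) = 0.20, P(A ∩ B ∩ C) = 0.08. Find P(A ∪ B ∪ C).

P(A ∩ B) = P(A)·P(B|A) = 0.32 × 0.50 = 0.16
P(A ∩ C) = P(A)·P(C|A) = 0.32 × 0.375 = 0.12
Apply inclusion-exclusion:
P(A ∪ B ∪ C) = 0.32 + 0.40 + 0.48 − 0.16 − 0.12 − 0.20 + 0.08 = 0.80

0.80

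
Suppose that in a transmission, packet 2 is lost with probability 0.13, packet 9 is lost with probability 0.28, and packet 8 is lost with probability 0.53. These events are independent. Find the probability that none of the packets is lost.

0.294408

P(none) = (1 − 0.13) × (1 − 0.28) × (1 − 0.53) = 0.87 × 0.72 × 0.47 = 0.294408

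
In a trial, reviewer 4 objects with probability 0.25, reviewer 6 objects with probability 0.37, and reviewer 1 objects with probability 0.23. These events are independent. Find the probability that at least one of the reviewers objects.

0.636175

Independence gives P(none) = ∏(1 − pᵢ).
P(none) = (1 − 0.25) × (1 − 0.37) × (1 − 0.23) = 0.75 × 0.63 × 0.77 = 0.363825
P(at least one) = 1 − 0.363825 = 0.636175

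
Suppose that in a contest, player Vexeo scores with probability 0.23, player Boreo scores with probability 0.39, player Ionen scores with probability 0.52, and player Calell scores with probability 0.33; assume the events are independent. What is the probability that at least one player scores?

0.84894448

P(none) = (1 − 0.23) × (1 − 0.39) × (1 − 0.52) × (1 − 0.33) = 0.77 × 0.61 × 0.48 × 0.67 = 0.15105552
P(at least one) = 1 − 0.15105552 = 0.84894448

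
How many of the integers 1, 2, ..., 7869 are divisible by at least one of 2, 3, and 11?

Apply inclusion-exclusion:
⌊7869/2⌋ + ⌊7869/3⌋ + ⌊7869/11⌋ − ⌊7869/6⌋ − ⌊7869/22⌋ − ⌊7869/33⌋ + ⌊7869/66⌋ = 3934 + 2623 + 715 − 1311 − 357 − 238 + 119 = 5485

5485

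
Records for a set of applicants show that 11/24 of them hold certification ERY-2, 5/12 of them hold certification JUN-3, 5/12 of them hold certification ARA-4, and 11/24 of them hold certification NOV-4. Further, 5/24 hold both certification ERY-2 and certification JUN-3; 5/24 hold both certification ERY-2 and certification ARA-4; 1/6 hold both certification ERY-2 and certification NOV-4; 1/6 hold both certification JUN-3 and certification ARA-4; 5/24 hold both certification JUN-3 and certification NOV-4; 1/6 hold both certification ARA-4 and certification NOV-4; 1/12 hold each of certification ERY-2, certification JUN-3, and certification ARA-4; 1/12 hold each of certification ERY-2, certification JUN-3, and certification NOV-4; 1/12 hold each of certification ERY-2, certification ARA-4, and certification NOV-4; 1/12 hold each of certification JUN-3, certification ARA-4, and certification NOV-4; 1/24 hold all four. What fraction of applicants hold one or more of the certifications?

Inclusion–exclusion gives
P(union) = 11/24 + 5/12 + 5/12 + 11/24 − 5/24 − 5/24 − 1/6 − 1/6 − 5/24 − 1/6 + 1/12 + 1/12 + 1/12 + 1/12 − 1/24 = 11/12

11/12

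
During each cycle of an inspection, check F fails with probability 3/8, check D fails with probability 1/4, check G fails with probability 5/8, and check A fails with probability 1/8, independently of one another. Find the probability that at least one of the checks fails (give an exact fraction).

1733/2048

P(none) = (1 − 3/8) × (1 − 1/4) × (1 − 5/8) × (1 − 1/8) = 5/8 × 3/4 × 3/8 × 7/8 = 315/2048
P(at least one) = 1 − 315/2048 = 1733/2048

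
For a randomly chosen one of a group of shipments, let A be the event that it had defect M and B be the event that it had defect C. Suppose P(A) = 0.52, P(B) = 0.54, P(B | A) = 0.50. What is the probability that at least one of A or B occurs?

0.80

P(A ∩ B) = P(A)·P(B|A) = 0.52 × 0.50 = 0.26
Apply inclusion-exclusion:
P(A ∪ B) = 0.52 + 0.54 − 0.26 = 0.80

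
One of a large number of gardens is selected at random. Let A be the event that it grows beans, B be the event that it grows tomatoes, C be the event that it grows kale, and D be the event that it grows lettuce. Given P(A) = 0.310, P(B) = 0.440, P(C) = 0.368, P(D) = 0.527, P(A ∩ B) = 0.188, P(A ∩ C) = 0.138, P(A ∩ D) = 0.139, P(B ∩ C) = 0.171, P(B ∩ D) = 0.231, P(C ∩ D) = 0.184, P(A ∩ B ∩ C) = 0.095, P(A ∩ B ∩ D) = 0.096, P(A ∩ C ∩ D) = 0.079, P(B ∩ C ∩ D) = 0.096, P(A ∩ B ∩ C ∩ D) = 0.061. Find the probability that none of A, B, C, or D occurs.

0.101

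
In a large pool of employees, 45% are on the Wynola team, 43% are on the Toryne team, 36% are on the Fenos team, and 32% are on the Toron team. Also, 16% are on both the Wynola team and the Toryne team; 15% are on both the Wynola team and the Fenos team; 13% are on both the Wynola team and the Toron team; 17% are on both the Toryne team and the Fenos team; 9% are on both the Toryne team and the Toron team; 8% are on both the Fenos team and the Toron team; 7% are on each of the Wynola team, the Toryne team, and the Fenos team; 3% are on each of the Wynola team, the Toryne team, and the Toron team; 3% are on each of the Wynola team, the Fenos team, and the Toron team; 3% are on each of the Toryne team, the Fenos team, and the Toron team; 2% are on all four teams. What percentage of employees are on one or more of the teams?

92%

P(union) = 45 + 43 + 36 + 32 − 16 − 15 − 13 − 17 − 9 − 8 + 7 + 3 + 3 + 3 − 2 = 92%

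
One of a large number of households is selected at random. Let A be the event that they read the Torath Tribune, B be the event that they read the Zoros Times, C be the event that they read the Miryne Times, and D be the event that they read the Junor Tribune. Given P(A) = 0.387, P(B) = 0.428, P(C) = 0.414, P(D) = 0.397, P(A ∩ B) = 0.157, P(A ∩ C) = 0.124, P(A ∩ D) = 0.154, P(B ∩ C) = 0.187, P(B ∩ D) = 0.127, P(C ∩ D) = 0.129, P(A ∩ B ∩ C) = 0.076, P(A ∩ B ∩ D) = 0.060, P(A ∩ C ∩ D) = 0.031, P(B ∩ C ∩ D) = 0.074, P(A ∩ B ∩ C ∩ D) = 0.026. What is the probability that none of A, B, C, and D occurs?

By inclusion–exclusion:
P(A ∪ B ∪ C ∪ D) = 0.387 + 0.428 + 0.414 + 0.397 − 0.157 − 0.124 − 0.154 − 0.187 − 0.127 − 0.129 + 0.076 + 0.060 + 0.031 + 0.074 − 0.026 = 0.963
P(none) = 1 − 0.963 = 0.037

0.037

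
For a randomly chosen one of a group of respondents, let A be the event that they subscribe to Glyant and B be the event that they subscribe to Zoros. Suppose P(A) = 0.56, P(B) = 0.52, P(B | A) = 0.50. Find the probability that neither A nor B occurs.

P(A ∩ B) = P(A)·P(B|A) = 0.56 × 0.50 = 0.28
By inclusion-exclusion,
P(A ∪ B) = 0.56 + 0.52 − 0.28 = 0.80
P(none) = 1 − 0.80 = 0.20

0.20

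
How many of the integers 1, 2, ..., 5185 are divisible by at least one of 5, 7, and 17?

1838

1037 + 740 + 305 − 148 − 61 − 43 + 8 = 1838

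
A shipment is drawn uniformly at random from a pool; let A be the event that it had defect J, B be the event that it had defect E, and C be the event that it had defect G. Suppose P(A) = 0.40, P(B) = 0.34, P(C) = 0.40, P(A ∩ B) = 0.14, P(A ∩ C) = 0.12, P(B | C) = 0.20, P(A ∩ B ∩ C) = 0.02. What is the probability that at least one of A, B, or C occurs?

P(B ∩ C) = P(C)·P(B|C) = 0.40 × 0.20 = 0.08
Apply inclusion-exclusion:
P(A ∪ B ∪ C) = 0.40 + 0.34 + 0.40 − 0.14 − 0.12 − 0.08 + 0.02 = 0.82

0.82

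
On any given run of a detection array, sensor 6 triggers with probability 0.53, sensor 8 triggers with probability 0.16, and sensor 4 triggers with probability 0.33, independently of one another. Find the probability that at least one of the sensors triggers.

0.735484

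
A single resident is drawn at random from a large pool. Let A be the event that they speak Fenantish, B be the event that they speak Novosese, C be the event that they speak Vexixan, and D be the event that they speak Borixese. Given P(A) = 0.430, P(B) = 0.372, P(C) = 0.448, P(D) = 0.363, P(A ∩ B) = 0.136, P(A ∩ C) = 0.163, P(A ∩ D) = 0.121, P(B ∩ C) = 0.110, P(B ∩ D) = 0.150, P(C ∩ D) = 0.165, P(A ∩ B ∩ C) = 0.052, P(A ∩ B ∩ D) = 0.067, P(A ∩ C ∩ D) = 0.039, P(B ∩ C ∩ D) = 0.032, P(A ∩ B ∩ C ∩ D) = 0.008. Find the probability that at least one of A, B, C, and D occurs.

By inclusion–exclusion:
P(A ∪ B ∪ C ∪ D) = 0.430 + 0.372 + 0.448 + 0.363 − 0.136 − 0.163 − 0.121 − 0.110 − 0.150 − 0.165 + 0.052 + 0.067 + 0.039 + 0.032 − 0.008 = 0.950

0.950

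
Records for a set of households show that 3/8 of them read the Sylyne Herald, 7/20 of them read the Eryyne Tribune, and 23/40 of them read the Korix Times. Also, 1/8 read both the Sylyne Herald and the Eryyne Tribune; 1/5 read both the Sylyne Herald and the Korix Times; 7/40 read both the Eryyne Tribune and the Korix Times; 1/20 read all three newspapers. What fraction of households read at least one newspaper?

P(≥1) = 3/8 + 7/20 + 23/40 − 1/8 − 1/5 − 7/40 + 1/20 = 17/20

17/20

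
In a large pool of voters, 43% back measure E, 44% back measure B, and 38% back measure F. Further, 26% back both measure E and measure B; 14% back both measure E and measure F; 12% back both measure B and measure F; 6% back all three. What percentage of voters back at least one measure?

P(≥1) = 43 + 44 + 38 − 26 − 14 − 12 + 6 = 79%

79%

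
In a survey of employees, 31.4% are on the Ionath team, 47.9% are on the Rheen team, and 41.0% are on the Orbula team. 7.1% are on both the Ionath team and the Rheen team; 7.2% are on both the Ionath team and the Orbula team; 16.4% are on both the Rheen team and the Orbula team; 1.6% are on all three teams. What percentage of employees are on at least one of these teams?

P(union) = 31.4 + 47.9 + 41.0 − 7.1 − 7.2 − 16.4 + 1.6 = 91.2%

91.2%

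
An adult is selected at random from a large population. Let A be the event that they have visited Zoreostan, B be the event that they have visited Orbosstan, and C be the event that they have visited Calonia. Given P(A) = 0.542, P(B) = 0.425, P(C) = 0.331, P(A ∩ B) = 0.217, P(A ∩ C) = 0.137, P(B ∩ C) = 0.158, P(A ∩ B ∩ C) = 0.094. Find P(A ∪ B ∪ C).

0.880

Apply inclusion-exclusion:
P(A ∪ B ∪ C) = 0.542 + 0.425 + 0.331 − 0.217 − 0.137 − 0.158 + 0.094 = 0.880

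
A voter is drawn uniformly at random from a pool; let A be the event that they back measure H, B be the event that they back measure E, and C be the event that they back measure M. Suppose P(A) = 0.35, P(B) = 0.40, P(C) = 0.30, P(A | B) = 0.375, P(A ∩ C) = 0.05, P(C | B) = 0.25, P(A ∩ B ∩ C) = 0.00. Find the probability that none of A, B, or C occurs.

0.25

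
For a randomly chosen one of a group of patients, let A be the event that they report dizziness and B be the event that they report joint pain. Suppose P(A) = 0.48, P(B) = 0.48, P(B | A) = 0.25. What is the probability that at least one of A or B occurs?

P(A ∩ B) = P(A)·P(B|A) = 0.48 × 0.25 = 0.12
By inclusion–exclusion:
P(A ∪ B) = 0.48 + 0.48 − 0.12 = 0.84

0.84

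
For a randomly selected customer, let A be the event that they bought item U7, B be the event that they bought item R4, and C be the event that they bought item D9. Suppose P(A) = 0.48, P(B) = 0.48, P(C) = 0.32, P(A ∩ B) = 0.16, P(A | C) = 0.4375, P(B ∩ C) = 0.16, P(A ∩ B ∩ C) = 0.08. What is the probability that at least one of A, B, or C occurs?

0.90

P(A ∩ C) = P(C)·P(A|C) = 0.32 × 0.4375 = 0.14
By inclusion–exclusion:
P(A ∪ B ∪ C) = 0.48 + 0.48 + 0.32 − 0.16 − 0.14 − 0.16 + 0.08 = 0.90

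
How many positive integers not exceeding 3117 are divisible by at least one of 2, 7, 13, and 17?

Using inclusion–exclusion:
⌊3117/2⌋ + ⌊3117/7⌋ + ⌊3117/13⌋ + ⌊3117/17⌋ − ⌊3117/14⌋ − ⌊3117/26⌋ − ⌊3117/34⌋ − ⌊3117/91⌋ − ⌊3117/119⌋ − ⌊3117/221⌋ + ⌊3117/182⌋ + ⌊3117/238⌋ + ⌊3117/442⌋ + ⌊3117/1547⌋ − ⌊3117/3094⌋ = 1558 + 445 + 239 + 183 − 222 − 119 − 91 − 34 − 26 − 14 + 17 + 13 + 7 + 2 − 1 = 1957

1957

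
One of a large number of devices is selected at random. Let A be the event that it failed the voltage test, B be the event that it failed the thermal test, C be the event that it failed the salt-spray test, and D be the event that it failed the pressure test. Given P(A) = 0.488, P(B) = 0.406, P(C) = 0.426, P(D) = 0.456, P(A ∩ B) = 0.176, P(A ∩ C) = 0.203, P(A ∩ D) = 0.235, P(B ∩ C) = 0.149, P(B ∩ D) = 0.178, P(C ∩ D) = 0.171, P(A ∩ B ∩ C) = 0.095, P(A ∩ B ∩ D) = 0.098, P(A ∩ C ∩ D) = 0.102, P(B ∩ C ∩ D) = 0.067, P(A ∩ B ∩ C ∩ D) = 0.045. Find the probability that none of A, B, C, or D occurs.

0.019

Inclusion–exclusion gives
P(A ∪ B ∪ C ∪ D) = 0.488 + 0.406 + 0.426 + 0.456 − 0.176 − 0.203 − 0.235 − 0.149 − 0.178 − 0.171 + 0.095 + 0.098 + 0.102 + 0.067 − 0.045 = 0.981
P(none) = 1 − 0.981 = 0.019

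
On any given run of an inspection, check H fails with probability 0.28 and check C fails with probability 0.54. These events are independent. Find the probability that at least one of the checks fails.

P(none) = (1 − 0.28) × (1 − 0.54) = 0.72 × 0.46 = 0.3312
P(at least one) = 1 − 0.3312 = 0.6688

0.6688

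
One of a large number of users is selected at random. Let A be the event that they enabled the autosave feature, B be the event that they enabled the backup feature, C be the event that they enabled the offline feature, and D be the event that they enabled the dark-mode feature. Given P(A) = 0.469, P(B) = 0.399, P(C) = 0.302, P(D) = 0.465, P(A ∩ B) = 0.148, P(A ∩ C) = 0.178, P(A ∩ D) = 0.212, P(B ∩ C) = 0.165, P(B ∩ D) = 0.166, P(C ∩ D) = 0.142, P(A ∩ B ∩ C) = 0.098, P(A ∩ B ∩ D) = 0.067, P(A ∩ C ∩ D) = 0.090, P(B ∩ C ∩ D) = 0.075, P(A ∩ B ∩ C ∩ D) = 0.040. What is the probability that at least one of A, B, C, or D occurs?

Inclusion–exclusion gives
P(A ∪ B ∪ C ∪ D) = 0.469 + 0.399 + 0.302 + 0.465 − 0.148 − 0.178 − 0.212 − 0.165 − 0.166 − 0.142 + 0.098 + 0.067 + 0.090 + 0.075 − 0.040 = 0.914

0.914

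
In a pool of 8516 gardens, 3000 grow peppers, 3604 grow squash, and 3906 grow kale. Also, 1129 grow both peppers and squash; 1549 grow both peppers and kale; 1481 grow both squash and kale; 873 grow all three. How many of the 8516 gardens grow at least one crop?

7224

|union| = 3000 + 3604 + 3906 − 1129 − 1549 − 1481 + 873 = 7224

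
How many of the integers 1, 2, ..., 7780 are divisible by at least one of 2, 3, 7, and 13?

5728

By inclusion–exclusion:
⌊7780/2⌋ + ⌊7780/3⌋ + ⌊7780/7⌋ + ⌊7780/13⌋ − ⌊7780/6⌋ − ⌊7780/14⌋ − ⌊7780/26⌋ − ⌊7780/21⌋ − ⌊7780/39⌋ − ⌊7780/91⌋ + ⌊7780/42⌋ + ⌊7780/78⌋ + ⌊7780/182⌋ + ⌊7780/273⌋ − ⌊7780/546⌋ = 3890 + 2593 + 1111 + 598 − 1296 − 555 − 299 − 370 − 199 − 85 + 185 + 99 + 42 + 28 − 14 = 5728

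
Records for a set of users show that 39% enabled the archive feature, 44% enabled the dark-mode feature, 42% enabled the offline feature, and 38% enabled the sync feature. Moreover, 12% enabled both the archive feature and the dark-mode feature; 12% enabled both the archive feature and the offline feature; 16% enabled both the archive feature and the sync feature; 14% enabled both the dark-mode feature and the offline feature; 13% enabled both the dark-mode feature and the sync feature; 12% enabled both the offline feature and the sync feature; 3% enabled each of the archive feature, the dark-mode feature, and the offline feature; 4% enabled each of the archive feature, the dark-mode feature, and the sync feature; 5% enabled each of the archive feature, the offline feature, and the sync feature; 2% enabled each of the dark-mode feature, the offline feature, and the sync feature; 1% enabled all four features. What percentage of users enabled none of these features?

3%

Using inclusion–exclusion:
P(≥1) = 39 + 44 + 42 + 38 − 12 − 12 − 16 − 14 − 13 − 12 + 3 + 4 + 5 + 2 − 1 = 97%
P(none) = 100% − 97% = 3%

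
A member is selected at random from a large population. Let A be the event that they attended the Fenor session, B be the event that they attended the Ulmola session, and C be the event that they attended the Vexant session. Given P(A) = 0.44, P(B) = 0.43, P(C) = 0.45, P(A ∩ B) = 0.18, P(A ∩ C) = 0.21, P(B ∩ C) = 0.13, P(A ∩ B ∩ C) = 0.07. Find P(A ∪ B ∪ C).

0.87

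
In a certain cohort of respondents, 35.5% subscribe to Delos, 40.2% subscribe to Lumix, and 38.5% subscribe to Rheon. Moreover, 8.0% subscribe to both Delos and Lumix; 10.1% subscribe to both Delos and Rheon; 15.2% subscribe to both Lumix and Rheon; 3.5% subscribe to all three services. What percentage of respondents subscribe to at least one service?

84.4%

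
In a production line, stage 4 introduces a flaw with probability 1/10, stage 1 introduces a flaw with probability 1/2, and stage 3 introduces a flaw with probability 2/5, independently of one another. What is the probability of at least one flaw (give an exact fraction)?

73/100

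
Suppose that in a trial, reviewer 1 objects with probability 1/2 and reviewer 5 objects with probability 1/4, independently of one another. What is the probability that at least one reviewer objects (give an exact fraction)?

5/8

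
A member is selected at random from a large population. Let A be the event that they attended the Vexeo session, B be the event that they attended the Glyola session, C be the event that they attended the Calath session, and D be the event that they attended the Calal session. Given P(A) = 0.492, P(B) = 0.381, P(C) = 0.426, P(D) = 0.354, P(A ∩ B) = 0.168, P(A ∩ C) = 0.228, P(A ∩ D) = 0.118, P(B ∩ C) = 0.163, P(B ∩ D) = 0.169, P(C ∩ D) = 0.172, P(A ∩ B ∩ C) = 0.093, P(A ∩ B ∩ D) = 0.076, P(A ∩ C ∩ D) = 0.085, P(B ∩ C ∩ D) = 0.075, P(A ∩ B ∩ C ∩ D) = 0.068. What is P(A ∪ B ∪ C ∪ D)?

By inclusion–exclusion:
P(A ∪ B ∪ C ∪ D) = 0.492 + 0.381 + 0.426 + 0.354 − 0.168 − 0.228 − 0.118 − 0.163 − 0.169 − 0.172 + 0.093 + 0.076 + 0.085 + 0.075 − 0.068 = 0.896

0.896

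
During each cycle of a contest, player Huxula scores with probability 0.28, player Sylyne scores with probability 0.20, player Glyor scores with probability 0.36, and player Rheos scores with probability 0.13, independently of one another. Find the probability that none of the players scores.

0.3207168

Since the events are independent, P(none) is the product of the individual non-occurrence probabilities.
P(none) = (1 − 0.28) × (1 − 0.20) × (1 − 0.36) × (1 − 0.13) = 0.72 × 0.80 × 0.64 × 0.87 = 0.3207168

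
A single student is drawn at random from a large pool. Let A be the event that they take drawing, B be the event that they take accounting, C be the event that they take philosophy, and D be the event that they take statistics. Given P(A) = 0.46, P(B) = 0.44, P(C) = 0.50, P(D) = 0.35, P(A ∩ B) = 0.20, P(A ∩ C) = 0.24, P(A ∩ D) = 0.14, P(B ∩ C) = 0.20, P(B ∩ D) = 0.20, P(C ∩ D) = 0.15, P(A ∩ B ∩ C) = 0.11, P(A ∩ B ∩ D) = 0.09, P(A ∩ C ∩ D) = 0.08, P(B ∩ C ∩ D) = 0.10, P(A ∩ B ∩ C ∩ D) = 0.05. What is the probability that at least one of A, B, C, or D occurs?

Inclusion–exclusion gives
P(A ∪ B ∪ C ∪ D) = 0.46 + 0.44 + 0.50 + 0.35 − 0.20 − 0.24 − 0.14 − 0.20 − 0.20 − 0.15 + 0.11 + 0.09 + 0.08 + 0.10 − 0.05 = 0.95

0.95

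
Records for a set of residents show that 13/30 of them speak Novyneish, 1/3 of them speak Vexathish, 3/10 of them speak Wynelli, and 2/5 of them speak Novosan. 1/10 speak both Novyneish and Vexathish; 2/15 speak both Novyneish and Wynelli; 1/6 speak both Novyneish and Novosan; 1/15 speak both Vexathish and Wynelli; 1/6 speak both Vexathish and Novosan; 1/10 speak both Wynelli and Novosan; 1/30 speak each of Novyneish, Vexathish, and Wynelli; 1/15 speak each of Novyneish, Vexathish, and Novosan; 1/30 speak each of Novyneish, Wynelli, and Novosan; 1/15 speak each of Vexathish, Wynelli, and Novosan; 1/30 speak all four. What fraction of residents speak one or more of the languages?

9/10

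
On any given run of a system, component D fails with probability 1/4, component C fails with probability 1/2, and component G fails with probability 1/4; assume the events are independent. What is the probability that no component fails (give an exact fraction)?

9/32

P(none) = (1 − 1/4) × (1 − 1/2) × (1 − 1/4) = 3/4 × 1/2 × 3/4 = 9/32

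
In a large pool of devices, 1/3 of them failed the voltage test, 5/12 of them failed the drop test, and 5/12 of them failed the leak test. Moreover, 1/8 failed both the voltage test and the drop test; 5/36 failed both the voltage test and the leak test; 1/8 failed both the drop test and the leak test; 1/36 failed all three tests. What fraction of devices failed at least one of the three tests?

Inclusion–exclusion gives
P(≥1) = 1/3 + 5/12 + 5/12 − 1/8 − 5/36 − 1/8 + 1/36 = 29/36

29/36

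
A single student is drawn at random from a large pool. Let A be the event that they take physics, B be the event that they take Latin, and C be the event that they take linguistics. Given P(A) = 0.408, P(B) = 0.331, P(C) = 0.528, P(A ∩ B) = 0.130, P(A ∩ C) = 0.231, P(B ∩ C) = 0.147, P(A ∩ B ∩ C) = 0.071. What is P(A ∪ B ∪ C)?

0.830

By inclusion–exclusion:
P(A ∪ B ∪ C) = 0.408 + 0.331 + 0.528 − 0.130 − 0.231 − 0.147 + 0.071 = 0.830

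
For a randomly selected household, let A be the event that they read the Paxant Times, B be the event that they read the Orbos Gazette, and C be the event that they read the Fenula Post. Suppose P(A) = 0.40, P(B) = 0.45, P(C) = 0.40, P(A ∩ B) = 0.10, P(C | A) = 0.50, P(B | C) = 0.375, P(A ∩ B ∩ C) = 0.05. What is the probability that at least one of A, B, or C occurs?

0.85

P(A ∩ C) = P(A)·P(C|A) = 0.40 × 0.50 = 0.20
P(B ∩ C) = P(C)·P(B|C) = 0.40 × 0.375 = 0.15
Using inclusion–exclusion:
P(A ∪ B ∪ C) = 0.40 + 0.45 + 0.40 − 0.10 − 0.20 − 0.15 + 0.05 = 0.85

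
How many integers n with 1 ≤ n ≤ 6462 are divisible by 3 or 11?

2546

2154 + 587 − 195 = 2546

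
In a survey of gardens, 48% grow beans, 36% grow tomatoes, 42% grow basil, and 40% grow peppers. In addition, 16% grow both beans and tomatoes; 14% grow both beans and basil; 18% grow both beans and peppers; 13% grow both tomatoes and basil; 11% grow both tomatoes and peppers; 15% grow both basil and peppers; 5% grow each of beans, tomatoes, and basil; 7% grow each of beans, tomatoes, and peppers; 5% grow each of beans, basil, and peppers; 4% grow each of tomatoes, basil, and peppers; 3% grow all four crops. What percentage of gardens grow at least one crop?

97%

P(at least one) = 48 + 36 + 42 + 40 − 16 − 14 − 18 − 13 − 11 − 15 + 5 + 7 + 5 + 4 − 3 = 97%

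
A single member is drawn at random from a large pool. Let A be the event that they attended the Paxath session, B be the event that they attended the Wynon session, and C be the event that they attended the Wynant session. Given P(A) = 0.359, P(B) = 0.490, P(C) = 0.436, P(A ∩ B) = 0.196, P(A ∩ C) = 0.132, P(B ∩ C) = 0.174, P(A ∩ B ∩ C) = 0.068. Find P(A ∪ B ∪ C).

0.851

By inclusion–exclusion:
P(A ∪ B ∪ C) = 0.359 + 0.490 + 0.436 − 0.196 − 0.132 − 0.174 + 0.068 = 0.851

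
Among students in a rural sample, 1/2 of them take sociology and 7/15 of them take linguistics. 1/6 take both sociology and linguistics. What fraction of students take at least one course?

Inclusion–exclusion gives
P(≥1) = 1/2 + 7/15 − 1/6 = 4/5

4/5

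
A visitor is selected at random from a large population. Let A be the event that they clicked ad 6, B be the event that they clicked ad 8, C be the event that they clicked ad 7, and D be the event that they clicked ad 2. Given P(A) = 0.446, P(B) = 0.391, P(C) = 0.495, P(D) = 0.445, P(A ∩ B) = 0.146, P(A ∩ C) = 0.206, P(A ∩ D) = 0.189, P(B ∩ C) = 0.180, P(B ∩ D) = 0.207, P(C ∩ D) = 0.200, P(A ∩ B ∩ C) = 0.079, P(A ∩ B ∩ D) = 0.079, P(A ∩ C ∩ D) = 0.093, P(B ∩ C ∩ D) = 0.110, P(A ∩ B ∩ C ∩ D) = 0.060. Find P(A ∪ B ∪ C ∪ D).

0.950

P(A ∪ B ∪ C ∪ D) = 0.446 + 0.391 + 0.495 + 0.445 − 0.146 − 0.206 − 0.189 − 0.180 − 0.207 − 0.200 + 0.079 + 0.079 + 0.093 + 0.110 − 0.060 = 0.950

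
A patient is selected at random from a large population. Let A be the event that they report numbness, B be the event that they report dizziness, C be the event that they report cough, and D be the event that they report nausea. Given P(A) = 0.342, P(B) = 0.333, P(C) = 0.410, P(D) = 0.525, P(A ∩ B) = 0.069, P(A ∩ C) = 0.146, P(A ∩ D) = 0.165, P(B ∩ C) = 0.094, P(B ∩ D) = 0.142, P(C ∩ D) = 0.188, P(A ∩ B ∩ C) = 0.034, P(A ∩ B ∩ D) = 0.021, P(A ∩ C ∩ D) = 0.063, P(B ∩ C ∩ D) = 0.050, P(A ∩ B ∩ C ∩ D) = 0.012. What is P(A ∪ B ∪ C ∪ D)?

By inclusion–exclusion:
P(A ∪ B ∪ C ∪ D) = 0.342 + 0.333 + 0.410 + 0.525 − 0.069 − 0.146 − 0.165 − 0.094 − 0.142 − 0.188 + 0.034 + 0.021 + 0.063 + 0.050 − 0.012 = 0.962

0.962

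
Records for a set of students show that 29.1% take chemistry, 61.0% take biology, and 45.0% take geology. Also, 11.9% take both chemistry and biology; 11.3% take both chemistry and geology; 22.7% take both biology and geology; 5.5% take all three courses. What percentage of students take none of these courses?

5.3%

P(at least one) = 29.1 + 61.0 + 45.0 − 11.9 − 11.3 − 22.7 + 5.5 = 94.7%
P(none) = 100% − 94.7% = 5.3%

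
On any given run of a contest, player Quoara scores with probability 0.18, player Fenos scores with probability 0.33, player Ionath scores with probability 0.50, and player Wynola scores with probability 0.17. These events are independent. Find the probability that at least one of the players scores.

Independence gives P(none) = ∏(1 − pᵢ).
P(none) = (1 − 0.18) × (1 − 0.33) × (1 − 0.50) × (1 − 0.17) = 0.82 × 0.67 × 0.50 × 0.83 = 0.228001
P(at least one) = 1 − 0.228001 = 0.771999

0.771999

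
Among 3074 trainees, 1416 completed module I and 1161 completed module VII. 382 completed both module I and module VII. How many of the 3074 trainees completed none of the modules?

Apply inclusion-exclusion:
N(≥1) = 1416 + 1161 − 382 = 2195
None: 3074 − 2195 = 879

879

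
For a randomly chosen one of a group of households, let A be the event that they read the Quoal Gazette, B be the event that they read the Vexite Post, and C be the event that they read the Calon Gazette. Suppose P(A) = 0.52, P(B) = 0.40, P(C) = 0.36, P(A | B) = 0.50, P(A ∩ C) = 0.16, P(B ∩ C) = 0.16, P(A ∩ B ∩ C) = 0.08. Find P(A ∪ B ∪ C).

P(A ∩ B) = P(B)·P(A|B) = 0.40 × 0.50 = 0.20
P(A ∪ B ∪ C) = 0.52 + 0.40 + 0.36 − 0.20 − 0.16 − 0.16 + 0.08 = 0.84

0.84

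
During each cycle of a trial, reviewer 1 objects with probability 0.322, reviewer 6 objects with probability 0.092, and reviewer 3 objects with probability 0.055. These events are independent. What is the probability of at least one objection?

P(none) = (1 − 0.322) × (1 − 0.092) × (1 − 0.055) = 0.678 × 0.908 × 0.945 = 0.58176468
P(at least one) = 1 − 0.58176468 = 0.41823532

0.41823532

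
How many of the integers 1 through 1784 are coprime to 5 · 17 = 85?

1344

Using inclusion–exclusion:
floor(1784/5) + floor(1784/17) − floor(1784/85) = 356 + 104 − 20 = 440
1784 − 440 = 1344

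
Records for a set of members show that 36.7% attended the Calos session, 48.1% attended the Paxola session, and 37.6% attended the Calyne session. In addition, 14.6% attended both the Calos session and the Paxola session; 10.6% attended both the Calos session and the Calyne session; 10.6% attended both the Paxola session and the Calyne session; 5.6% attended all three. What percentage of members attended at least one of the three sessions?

92.2%

Using inclusion–exclusion:
P(at least one) = 36.7 + 48.1 + 37.6 − 14.6 − 10.6 − 10.6 + 5.6 = 92.2%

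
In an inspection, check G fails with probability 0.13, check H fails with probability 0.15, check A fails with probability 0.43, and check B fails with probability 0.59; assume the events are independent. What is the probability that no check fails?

0.17282115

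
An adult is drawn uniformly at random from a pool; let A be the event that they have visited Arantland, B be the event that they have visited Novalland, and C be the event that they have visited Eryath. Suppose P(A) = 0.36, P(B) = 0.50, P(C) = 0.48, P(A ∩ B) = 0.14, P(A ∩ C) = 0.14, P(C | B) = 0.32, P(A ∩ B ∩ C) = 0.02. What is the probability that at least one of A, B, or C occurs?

0.92

P(B ∩ C) = P(B)·P(C|B) = 0.50 × 0.32 = 0.16
P(A ∪ B ∪ C) = 0.36 + 0.50 + 0.48 − 0.14 − 0.14 − 0.16 + 0.02 = 0.92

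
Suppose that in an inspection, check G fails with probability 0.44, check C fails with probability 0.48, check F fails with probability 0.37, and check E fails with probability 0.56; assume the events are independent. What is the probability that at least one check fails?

P(none) = (1 − 0.44) × (1 − 0.48) × (1 − 0.37) × (1 − 0.56) = 0.56 × 0.52 × 0.63 × 0.44 = 0.08072064
P(at least one) = 1 − 0.08072064 = 0.91927936

0.91927936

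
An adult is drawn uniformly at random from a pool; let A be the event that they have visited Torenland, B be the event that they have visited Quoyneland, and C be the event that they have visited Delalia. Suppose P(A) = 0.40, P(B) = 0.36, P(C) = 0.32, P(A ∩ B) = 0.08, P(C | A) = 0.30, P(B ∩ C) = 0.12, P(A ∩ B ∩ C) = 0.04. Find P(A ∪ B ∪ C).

P(A ∩ C) = P(A)·P(C|A) = 0.40 × 0.30 = 0.12
By inclusion-exclusion,
P(A ∪ B ∪ C) = 0.40 + 0.36 + 0.32 − 0.08 − 0.12 − 0.12 + 0.04 = 0.80

0.80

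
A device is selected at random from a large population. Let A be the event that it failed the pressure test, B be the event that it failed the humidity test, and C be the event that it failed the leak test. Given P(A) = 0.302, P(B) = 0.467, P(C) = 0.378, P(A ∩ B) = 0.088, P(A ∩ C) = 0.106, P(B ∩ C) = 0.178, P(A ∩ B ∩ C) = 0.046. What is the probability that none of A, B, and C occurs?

0.179

By inclusion-exclusion,
P(A ∪ B ∪ C) = 0.302 + 0.467 + 0.378 − 0.088 − 0.106 − 0.178 + 0.046 = 0.821
P(none) = 1 − 0.821 = 0.179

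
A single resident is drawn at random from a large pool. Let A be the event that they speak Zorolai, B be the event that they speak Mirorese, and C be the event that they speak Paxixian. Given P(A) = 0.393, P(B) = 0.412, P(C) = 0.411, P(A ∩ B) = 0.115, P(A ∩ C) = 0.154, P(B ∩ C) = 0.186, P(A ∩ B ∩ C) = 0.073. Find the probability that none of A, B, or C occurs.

0.166

Using inclusion–exclusion:
P(A ∪ B ∪ C) = 0.393 + 0.412 + 0.411 − 0.115 − 0.154 − 0.186 + 0.073 = 0.834
P(none) = 1 − 0.834 = 0.166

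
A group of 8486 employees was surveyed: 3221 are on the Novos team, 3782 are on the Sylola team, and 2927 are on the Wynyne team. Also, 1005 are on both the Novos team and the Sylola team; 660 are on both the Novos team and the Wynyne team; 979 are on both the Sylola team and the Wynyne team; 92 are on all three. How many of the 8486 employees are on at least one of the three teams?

7378

|union| = 3221 + 3782 + 2927 − 1005 − 660 − 979 + 92 = 7378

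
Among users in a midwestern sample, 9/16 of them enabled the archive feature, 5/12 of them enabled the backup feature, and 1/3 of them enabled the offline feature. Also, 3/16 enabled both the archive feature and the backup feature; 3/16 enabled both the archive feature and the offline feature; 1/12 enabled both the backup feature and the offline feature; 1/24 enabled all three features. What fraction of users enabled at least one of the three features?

43/48

Inclusion–exclusion gives
P(at least one) = 9/16 + 5/12 + 1/3 − 3/16 − 3/16 − 1/12 + 1/24 = 43/48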